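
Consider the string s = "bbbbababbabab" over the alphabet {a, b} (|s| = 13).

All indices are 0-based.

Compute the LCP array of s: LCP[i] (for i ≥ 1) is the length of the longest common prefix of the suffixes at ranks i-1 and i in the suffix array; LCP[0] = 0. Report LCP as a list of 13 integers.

sorted suffixes:
  #0 SA[0]=11  'ab'
  #1 SA[1]=9  'abab'
  #2 SA[2]=4  'ababbabab'
  #3 SA[3]=6  'abbabab'
  #4 SA[4]=12  'b'
  #5 SA[5]=10  'bab'
  #6 SA[6]=8  'babab'
  #7 SA[7]=3  'bababbabab'
  #8 SA[8]=5  'babbabab'
  #9 SA[9]=7  'bbabab'
  #10 SA[10]=2  'bbababbabab'
  #11 SA[11]=1  'bbbababbabab'
  #12 SA[12]=0  'bbbbababbabab'

SA = [11, 9, 4, 6, 12, 10, 8, 3, 5, 7, 2, 1, 0]
i: (SA[i-1],SA[i]) lcp shared
  1: (11,9) 2 'ab'
  2: (9,4) 4 'abab'
  3: (4,6) 2 'ab'
  4: (6,12) 0 ''
  5: (12,10) 1 'b'
  6: (10,8) 3 'bab'
  7: (8,3) 5 'babab'
  8: (3,5) 3 'bab'
  9: (5,7) 1 'b'
  10: (7,2) 6 'bbabab'
  11: (2,1) 2 'bb'
  12: (1,0) 3 'bbb'

[0, 2, 4, 2, 0, 1, 3, 5, 3, 1, 6, 2, 3]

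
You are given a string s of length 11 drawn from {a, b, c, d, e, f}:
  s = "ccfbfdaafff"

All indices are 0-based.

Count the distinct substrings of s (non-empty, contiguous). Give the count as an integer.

59

rank→(start, suffix):
  0 → (6, 'aafff')
  1 → (7, 'afff')
  2 → (3, 'bfdaafff')
  3 → (0, 'ccfbfdaafff')
  4 → (1, 'cfbfdaafff')
  5 → (5, 'daafff')
  6 → (10, 'f')
  7 → (2, 'fbfdaafff')
  8 → (4, 'fdaafff')
  9 → (9, 'ff')
  10 → (8, 'fff')

SA = [6, 7, 3, 0, 1, 5, 10, 2, 4, 9, 8]
i: (SA[i-1],SA[i]) lcp shared
  1: (6,7) 1 'a'
  2: (7,3) 0 ''
  3: (3,0) 0 ''
  4: (0,1) 1 'c'
  5: (1,5) 0 ''
  6: (5,10) 0 ''
  7: (10,2) 1 'f'
  8: (2,4) 1 'f'
  9: (4,9) 1 'f'
  10: (9,8) 2 'ff'

n(n+1)/2 = 11·12/2 = 66
Σ LCP = 0 + 1 + 0 + 0 + 1 + 0 + 0 + 1 + 1 + 1 + 2 = 7
distinct = 66 − 7 = 59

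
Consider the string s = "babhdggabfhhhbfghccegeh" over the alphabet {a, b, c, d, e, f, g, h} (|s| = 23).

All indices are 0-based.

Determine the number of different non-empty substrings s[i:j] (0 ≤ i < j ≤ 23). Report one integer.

258

rank | idx | suffix
   0 |   7 | abfhhhbfghccegeh
   1 |   1 | abhdggabfhhhbfghccegeh
   2 |   0 | babhdggabfhhhbfghccegeh
   3 |  13 | bfghccegeh
   4 |   8 | bfhhhbfghccegeh
   5 |   2 | bhdggabfhhhbfghccegeh
   6 |  17 | ccegeh
   7 |  18 | cegeh
   8 |   4 | dggabfhhhbfghccegeh
   9 |  19 | egeh
  10 |  21 | eh
  11 |  14 | fghccegeh
  12 |   9 | fhhhbfghccegeh
  13 |   6 | gabfhhhbfghccegeh
  14 |  20 | geh
  15 |   5 | ggabfhhhbfghccegeh
  16 |  15 | ghccegeh
  17 |  22 | h
  18 |  12 | hbfghccegeh
  19 |  16 | hccegeh
  20 |   3 | hdggabfhhhbfghccegeh
  21 |  11 | hhbfghccegeh
  22 |  10 | hhhbfghccegeh

SA = [7, 1, 0, 13, 8, 2, 17, 18, 4, 19, 21, 14, 9, 6, 20, 5, 15, 22, 12, 16, 3, 11, 10]
i: (SA[i-1],SA[i]) lcp shared
  1: (7,1) 2 'ab'
  2: (1,0) 0 ''
  3: (0,13) 1 'b'
  4: (13,8) 2 'bf'
  5: (8,2) 1 'b'
  6: (2,17) 0 ''
  7: (17,18) 1 'c'
  8: (18,4) 0 ''
  9: (4,19) 0 ''
  10: (19,21) 1 'e'
  11: (21,14) 0 ''
  12: (14,9) 1 'f'
  13: (9,6) 0 ''
  14: (6,20) 1 'g'
  15: (20,5) 1 'g'
  16: (5,15) 1 'g'
  17: (15,22) 0 ''
  18: (22,12) 1 'h'
  19: (12,16) 1 'h'
  20: (16,3) 1 'h'
  21: (3,11) 1 'h'
  22: (11,10) 2 'hh'

n(n+1)/2 = 23·24/2 = 276
Σ LCP = 0 + 2 + 0 + 1 + 2 + 1 + 0 + 1 + 0 + 0 + 1 + 0 + 1 + 0 + 1 + 1 + 1 + 0 + 1 + 1 + 1 + 1 + 2 = 18
distinct = 276 − 18 = 258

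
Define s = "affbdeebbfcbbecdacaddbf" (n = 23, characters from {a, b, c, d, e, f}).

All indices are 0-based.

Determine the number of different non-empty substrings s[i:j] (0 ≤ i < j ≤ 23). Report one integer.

sorted suffixes:
  #0 SA[0]=16  'acaddbf'
  #1 SA[1]=18  'addbf'
  #2 SA[2]=0  'affbdeebbfcbbecdacaddbf'
  #3 SA[3]=11  'bbecdacaddbf'
  #4 SA[4]=7  'bbfcbbecdacaddbf'
  #5 SA[5]=3  'bdeebbfcbbecdacaddbf'
  #6 SA[6]=12  'becdacaddbf'
  #7 SA[7]=21  'bf'
  #8 SA[8]=8  'bfcbbecdacaddbf'
  #9 SA[9]=17  'caddbf'
  #10 SA[10]=10  'cbbecdacaddbf'
  #11 SA[11]=14  'cdacaddbf'
  #12 SA[12]=15  'dacaddbf'
  #13 SA[13]=20  'dbf'
  #14 SA[14]=19  'ddbf'
  #15 SA[15]=4  'deebbfcbbecdacaddbf'
  #16 SA[16]=6  'ebbfcbbecdacaddbf'
  #17 SA[17]=13  'ecdacaddbf'
  #18 SA[18]=5  'eebbfcbbecdacaddbf'
  #19 SA[19]=22  'f'
  #20 SA[20]=2  'fbdeebbfcbbecdacaddbf'
  #21 SA[21]=9  'fcbbecdacaddbf'
  #22 SA[22]=1  'ffbdeebbfcbbecdacaddbf'

SA = [16, 18, 0, 11, 7, 3, 12, 21, 8, 17, 10, 14, 15, 20, 19, 4, 6, 13, 5, 22, 2, 9, 1]
rank  pair      lcp
   1  s[16:],s[18:]  1  'a'
   2  s[18:],s[0:]  1  'a'
   3  s[0:],s[11:]  0  ''
   4  s[11:],s[7:]  2  'bb'
   5  s[7:],s[3:]  1  'b'
   6  s[3:],s[12:]  1  'b'
   7  s[12:],s[21:]  1  'b'
   8  s[21:],s[8:]  2  'bf'
   9  s[8:],s[17:]  0  ''
  10  s[17:],s[10:]  1  'c'
  11  s[10:],s[14:]  1  'c'
  12  s[14:],s[15:]  0  ''
  13  s[15:],s[20:]  1  'd'
  14  s[20:],s[19:]  1  'd'
  15  s[19:],s[4:]  1  'd'
  16  s[4:],s[6:]  0  ''
  17  s[6:],s[13:]  1  'e'
  18  s[13:],s[5:]  1  'e'
  19  s[5:],s[22:]  0  ''
  20  s[22:],s[2:]  1  'f'
  21  s[2:],s[9:]  1  'f'
  22  s[9:],s[1:]  1  'f'

n(n+1)/2 = 23·24/2 = 276
Σ LCP = 0 + 1 + 1 + 0 + 2 + 1 + 1 + 1 + 2 + 0 + 1 + 1 + 0 + 1 + 1 + 1 + 0 + 1 + 1 + 0 + 1 + 1 + 1 = 19
distinct = 276 − 19 = 257

257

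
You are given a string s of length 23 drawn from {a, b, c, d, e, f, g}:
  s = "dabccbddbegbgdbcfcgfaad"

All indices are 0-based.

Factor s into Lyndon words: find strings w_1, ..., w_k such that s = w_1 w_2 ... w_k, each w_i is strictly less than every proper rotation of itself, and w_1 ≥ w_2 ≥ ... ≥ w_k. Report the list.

emit factor 1: 'd' (i=0, period=1)
emit factor 2: 'abccbddbegbgdbcfcgf' (i=1, period=19)
emit factor 3: 'aad' (i=20, period=3)

["d", "abccbddbegbgdbcfcgf", "aad"]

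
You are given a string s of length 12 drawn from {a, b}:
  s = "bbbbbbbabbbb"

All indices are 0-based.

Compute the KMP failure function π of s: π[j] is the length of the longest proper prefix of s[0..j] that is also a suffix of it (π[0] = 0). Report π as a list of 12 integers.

[0, 1, 2, 3, 4, 5, 6, 0, 1, 2, 3, 4]

π[0] = 0
j=1 s[j]='b': π[1]=1 (border 'b')
j=2 s[j]='b': π[2]=2 (border 'bb')
j=3 s[j]='b': π[3]=3 (border 'bbb')
j=4 s[j]='b': π[4]=4 (border 'bbbb')
j=5 s[j]='b': π[5]=5 (border 'bbbbb')
j=6 s[j]='b': π[6]=6 (border 'bbbbbb')
j=7 s[j]='a': k: 6→5→4→3→2→1→0; π[7]=0 (border '')
j=8 s[j]='b': π[8]=1 (border 'b')
j=9 s[j]='b': π[9]=2 (border 'bb')
j=10 s[j]='b': π[10]=3 (border 'bbb')
j=11 s[j]='b': π[11]=4 (border 'bbbb')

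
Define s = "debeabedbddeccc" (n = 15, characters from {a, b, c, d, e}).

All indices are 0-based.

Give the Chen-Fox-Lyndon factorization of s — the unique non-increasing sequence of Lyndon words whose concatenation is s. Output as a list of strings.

emit factor 1: 'de' (i=0, period=2)
emit factor 2: 'be' (i=2, period=2)
emit factor 3: 'abedbddeccc' (i=4, period=11)

["de", "be", "abedbddeccc"]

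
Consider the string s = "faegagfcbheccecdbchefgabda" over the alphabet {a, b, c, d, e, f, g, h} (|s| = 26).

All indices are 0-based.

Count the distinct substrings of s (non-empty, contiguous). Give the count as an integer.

330

rank→(start, suffix):
  0 → (25, 'a')
  1 → (22, 'abda')
  2 → (1, 'aegagfcbheccecdbchefgabda')
  3 → (4, 'agfcbheccecdbchefgabda')
  4 → (16, 'bchefgabda')
  5 → (23, 'bda')
  6 → (8, 'bheccecdbchefgabda')
  7 → (7, 'cbheccecdbchefgabda')
  8 → (11, 'ccecdbchefgabda')
  9 → (14, 'cdbchefgabda')
  10 → (12, 'cecdbchefgabda')
  11 → (17, 'chefgabda')
  12 → (24, 'da')
  13 → (15, 'dbchefgabda')
  14 → (10, 'eccecdbchefgabda')
  15 → (13, 'ecdbchefgabda')
  16 → (19, 'efgabda')
  17 → (2, 'egagfcbheccecdbchefgabda')
  18 → (0, 'faegagfcbheccecdbchefgabda')
  19 → (6, 'fcbheccecdbchefgabda')
  20 → (20, 'fgabda')
  21 → (21, 'gabda')
  22 → (3, 'gagfcbheccecdbchefgabda')
  23 → (5, 'gfcbheccecdbchefgabda')
  24 → (9, 'heccecdbchefgabda')
  25 → (18, 'hefgabda')

SA = [25, 22, 1, 4, 16, 23, 8, 7, 11, 14, 12, 17, 24, 15, 10, 13, 19, 2, 0, 6, 20, 21, 3, 5, 9, 18]
rank  pair      lcp
   1  s[25:],s[22:]  1  'a'
   2  s[22:],s[1:]  1  'a'
   3  s[1:],s[4:]  1  'a'
   4  s[4:],s[16:]  0  ''
   5  s[16:],s[23:]  1  'b'
   6  s[23:],s[8:]  1  'b'
   7  s[8:],s[7:]  0  ''
   8  s[7:],s[11:]  1  'c'
   9  s[11:],s[14:]  1  'c'
  10  s[14:],s[12:]  1  'c'
  11  s[12:],s[17:]  1  'c'
  12  s[17:],s[24:]  0  ''
  13  s[24:],s[15:]  1  'd'
  14  s[15:],s[10:]  0  ''
  15  s[10:],s[13:]  2  'ec'
  16  s[13:],s[19:]  1  'e'
  17  s[19:],s[2:]  1  'e'
  18  s[2:],s[0:]  0  ''
  19  s[0:],s[6:]  1  'f'
  20  s[6:],s[20:]  1  'f'
  21  s[20:],s[21:]  0  ''
  22  s[21:],s[3:]  2  'ga'
  23  s[3:],s[5:]  1  'g'
  24  s[5:],s[9:]  0  ''
  25  s[9:],s[18:]  2  'he'

n(n+1)/2 = 26·27/2 = 351
Σ LCP = 0 + 1 + 1 + 1 + 0 + 1 + 1 + 0 + 1 + 1 + 1 + 1 + 0 + 1 + 0 + 2 + 1 + 1 + 0 + 1 + 1 + 0 + 2 + 1 + 0 + 2 = 21
distinct = 351 − 21 = 330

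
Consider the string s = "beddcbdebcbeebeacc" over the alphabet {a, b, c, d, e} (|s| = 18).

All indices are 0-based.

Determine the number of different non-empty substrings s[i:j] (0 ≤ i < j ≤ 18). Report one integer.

154

sorted suffixes:
  #0 SA[0]=15  'acc'
  #1 SA[1]=8  'bcbeebeacc'
  #2 SA[2]=5  'bdebcbeebeacc'
  #3 SA[3]=13  'beacc'
  #4 SA[4]=0  'beddcbdebcbeebeacc'
  #5 SA[5]=10  'beebeacc'
  #6 SA[6]=17  'c'
  #7 SA[7]=4  'cbdebcbeebeacc'
  #8 SA[8]=9  'cbeebeacc'
  #9 SA[9]=16  'cc'
  #10 SA[10]=3  'dcbdebcbeebeacc'
  #11 SA[11]=2  'ddcbdebcbeebeacc'
  #12 SA[12]=6  'debcbeebeacc'
  #13 SA[13]=14  'eacc'
  #14 SA[14]=7  'ebcbeebeacc'
  #15 SA[15]=12  'ebeacc'
  #16 SA[16]=1  'eddcbdebcbeebeacc'
  #17 SA[17]=11  'eebeacc'

SA = [15, 8, 5, 13, 0, 10, 17, 4, 9, 16, 3, 2, 6, 14, 7, 12, 1, 11]
i: (SA[i-1],SA[i]) lcp shared
  1: (15,8) 0 ''
  2: (8,5) 1 'b'
  3: (5,13) 1 'b'
  4: (13,0) 2 'be'
  5: (0,10) 2 'be'
  6: (10,17) 0 ''
  7: (17,4) 1 'c'
  8: (4,9) 2 'cb'
  9: (9,16) 1 'c'
  10: (16,3) 0 ''
  11: (3,2) 1 'd'
  12: (2,6) 1 'd'
  13: (6,14) 0 ''
  14: (14,7) 1 'e'
  15: (7,12) 2 'eb'
  16: (12,1) 1 'e'
  17: (1,11) 1 'e'

n(n+1)/2 = 18·19/2 = 171
Σ LCP = 0 + 0 + 1 + 1 + 2 + 2 + 0 + 1 + 2 + 1 + 0 + 1 + 1 + 0 + 1 + 2 + 1 + 1 = 17
distinct = 171 − 17 = 154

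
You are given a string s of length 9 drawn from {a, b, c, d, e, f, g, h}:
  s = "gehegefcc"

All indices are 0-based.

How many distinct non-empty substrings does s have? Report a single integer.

sorted suffixes:
  #0 SA[0]=8  'c'
  #1 SA[1]=7  'cc'
  #2 SA[2]=5  'efcc'
  #3 SA[3]=3  'egefcc'
  #4 SA[4]=1  'ehegefcc'
  #5 SA[5]=6  'fcc'
  #6 SA[6]=4  'gefcc'
  #7 SA[7]=0  'gehegefcc'
  #8 SA[8]=2  'hegefcc'

SA = [8, 7, 5, 3, 1, 6, 4, 0, 2]
[i] adj suffixes → lcp
  [1] 8/7 → 1 ('c')
  [2] 7/5 → 0 ('')
  [3] 5/3 → 1 ('e')
  [4] 3/1 → 1 ('e')
  [5] 1/6 → 0 ('')
  [6] 6/4 → 0 ('')
  [7] 4/0 → 2 ('ge')
  [8] 0/2 → 0 ('')

n(n+1)/2 = 9·10/2 = 45
Σ LCP = 0 + 1 + 0 + 1 + 1 + 0 + 0 + 2 + 0 = 5
distinct = 45 − 5 = 40

40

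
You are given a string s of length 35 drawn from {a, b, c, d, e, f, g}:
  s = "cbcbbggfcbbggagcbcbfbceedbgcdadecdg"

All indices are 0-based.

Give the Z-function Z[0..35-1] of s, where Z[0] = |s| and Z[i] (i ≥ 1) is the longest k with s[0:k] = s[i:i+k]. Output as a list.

Z[0]=35
i=1: outside box; Z[1]=0
i=2: outside box; Z[2]=2 scan→box=[2,4)
i=3: min(r-i=1, Z[1]=0)=0; Z[3]=0
i=4: outside box; Z[4]=0
i=5: outside box; Z[5]=0
i=6: outside box; Z[6]=0
i=7: outside box; Z[7]=0
i=8: outside box; Z[8]=2 scan→box=[8,10)
i=9: min(r-i=1, Z[1]=0)=0; Z[9]=0
i=10: outside box; Z[10]=0
i=11: outside box; Z[11]=0
i=12: outside box; Z[12]=0
i=13: outside box; Z[13]=0
i=14: outside box; Z[14]=0
i=15: outside box; Z[15]=4 scan→box=[15,19)
i=16: min(r-i=3, Z[1]=0)=0; Z[16]=0
i=17: min(r-i=2, Z[2]=2)=2; Z[17]=2
i=18: min(r-i=1, Z[3]=0)=0; Z[18]=0
i=19: outside box; Z[19]=0
i=20: outside box; Z[20]=0
i=21: outside box; Z[21]=1 scan→box=[21,22)
i=22: outside box; Z[22]=0
i=23: outside box; Z[23]=0
i=24: outside box; Z[24]=0
i=25: outside box; Z[25]=0
i=26: outside box; Z[26]=0
i=27: outside box; Z[27]=1 scan→box=[27,28)
i=28: outside box; Z[28]=0
i=29: outside box; Z[29]=0
i=30: outside box; Z[30]=0
i=31: outside box; Z[31]=0
i=32: outside box; Z[32]=1 scan→box=[32,33)
i=33: outside box; Z[33]=0
i=34: outside box; Z[34]=0

[35, 0, 2, 0, 0, 0, 0, 0, 2, 0, 0, 0, 0, 0, 0, 4, 0, 2, 0, 0, 0, 1, 0, 0, 0, 0, 0, 1, 0, 0, 0, 0, 1, 0, 0]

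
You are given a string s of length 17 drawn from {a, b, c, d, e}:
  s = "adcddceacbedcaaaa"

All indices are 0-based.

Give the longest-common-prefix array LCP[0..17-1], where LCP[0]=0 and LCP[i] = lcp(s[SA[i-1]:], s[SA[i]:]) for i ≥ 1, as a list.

rank→(start, suffix):
  0 → (16, 'a')
  1 → (15, 'aa')
  2 → (14, 'aaa')
  3 → (13, 'aaaa')
  4 → (7, 'acbedcaaaa')
  5 → (0, 'adcddceacbedcaaaa')
  6 → (9, 'bedcaaaa')
  7 → (12, 'caaaa')
  8 → (8, 'cbedcaaaa')
  9 → (2, 'cddceacbedcaaaa')
  10 → (5, 'ceacbedcaaaa')
  11 → (11, 'dcaaaa')
  12 → (1, 'dcddceacbedcaaaa')
  13 → (4, 'dceacbedcaaaa')
  14 → (3, 'ddceacbedcaaaa')
  15 → (6, 'eacbedcaaaa')
  16 → (10, 'edcaaaa')

SA = [16, 15, 14, 13, 7, 0, 9, 12, 8, 2, 5, 11, 1, 4, 3, 6, 10]
[i] adj suffixes → lcp
  [1] 16/15 → 1 ('a')
  [2] 15/14 → 2 ('aa')
  [3] 14/13 → 3 ('aaa')
  [4] 13/7 → 1 ('a')
  [5] 7/0 → 1 ('a')
  [6] 0/9 → 0 ('')
  [7] 9/12 → 0 ('')
  [8] 12/8 → 1 ('c')
  [9] 8/2 → 1 ('c')
  [10] 2/5 → 1 ('c')
  [11] 5/11 → 0 ('')
  [12] 11/1 → 2 ('dc')
  [13] 1/4 → 2 ('dc')
  [14] 4/3 → 1 ('d')
  [15] 3/6 → 0 ('')
  [16] 6/10 → 1 ('e')

[0, 1, 2, 3, 1, 1, 0, 0, 1, 1, 1, 0, 2, 2, 1, 0, 1]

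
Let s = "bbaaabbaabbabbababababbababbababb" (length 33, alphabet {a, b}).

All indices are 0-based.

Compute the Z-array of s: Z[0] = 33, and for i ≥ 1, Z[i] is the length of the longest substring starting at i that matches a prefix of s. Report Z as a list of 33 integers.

Z[0]=33
i=1: outside box; Z[1]=1 extend→box=[1,2)
i=2: outside box; Z[2]=0
i=3: outside box; Z[3]=0
i=4: outside box; Z[4]=0
i=5: outside box; Z[5]=4 extend→box=[5,9)
i=6: min(r-i=3, Z[1]=1)=1; Z[6]=1
i=7: min(r-i=2, Z[2]=0)=0; Z[7]=0
i=8: min(r-i=1, Z[3]=0)=0; Z[8]=0
i=9: outside box; Z[9]=3 extend→box=[9,12)
i=10: min(r-i=2, Z[1]=1)=1; Z[10]=1
i=11: min(r-i=1, Z[2]=0)=0; Z[11]=0
i=12: outside box; Z[12]=3 extend→box=[12,15)
i=13: min(r-i=2, Z[1]=1)=1; Z[13]=1
i=14: min(r-i=1, Z[2]=0)=0; Z[14]=0
i=15: outside box; Z[15]=1 extend→box=[15,16)
i=16: outside box; Z[16]=0
i=17: outside box; Z[17]=1 extend→box=[17,18)
i=18: outside box; Z[18]=0
i=19: outside box; Z[19]=1 extend→box=[19,20)
i=20: outside box; Z[20]=0
i=21: outside box; Z[21]=3 extend→box=[21,24)
i=22: min(r-i=2, Z[1]=1)=1; Z[22]=1
i=23: min(r-i=1, Z[2]=0)=0; Z[23]=0
i=24: outside box; Z[24]=1 extend→box=[24,25)
i=25: outside box; Z[25]=0
i=26: outside box; Z[26]=3 extend→box=[26,29)
i=27: min(r-i=2, Z[1]=1)=1; Z[27]=1
i=28: min(r-i=1, Z[2]=0)=0; Z[28]=0
i=29: outside box; Z[29]=1 extend→box=[29,30)
i=30: outside box; Z[30]=0
i=31: outside box; Z[31]=2 extend→box=[31,33)
i=32: min(r-i=1, Z[1]=1)=1; Z[32]=1

[33, 1, 0, 0, 0, 4, 1, 0, 0, 3, 1, 0, 3, 1, 0, 1, 0, 1, 0, 1, 0, 3, 1, 0, 1, 0, 3, 1, 0, 1, 0, 2, 1]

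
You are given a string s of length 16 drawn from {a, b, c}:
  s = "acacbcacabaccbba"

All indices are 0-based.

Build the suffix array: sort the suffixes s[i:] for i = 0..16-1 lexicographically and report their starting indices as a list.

[15, 8, 6, 0, 2, 10, 14, 9, 13, 4, 7, 5, 1, 12, 3, 11]

rank | idx | suffix
   0 |  15 | a
   1 |   8 | abaccbba
   2 |   6 | acabaccbba
   3 |   0 | acacbcacabaccbba
   4 |   2 | acbcacabaccbba
   5 |  10 | accbba
   6 |  14 | ba
   7 |   9 | baccbba
   8 |  13 | bba
   9 |   4 | bcacabaccbba
  10 |   7 | cabaccbba
  11 |   5 | cacabaccbba
  12 |   1 | cacbcacabaccbba
  13 |  12 | cbba
  14 |   3 | cbcacabaccbba
  15 |  11 | ccbba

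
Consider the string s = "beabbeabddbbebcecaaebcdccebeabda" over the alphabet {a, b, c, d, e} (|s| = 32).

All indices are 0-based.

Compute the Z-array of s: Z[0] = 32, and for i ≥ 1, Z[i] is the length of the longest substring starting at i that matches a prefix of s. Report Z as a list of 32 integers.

[32, 0, 0, 1, 4, 0, 0, 1, 0, 0, 1, 2, 0, 1, 0, 0, 0, 0, 0, 0, 1, 0, 0, 0, 0, 0, 4, 0, 0, 1, 0, 0]

Z[0]=32
i=1: fresh scan; Z[1]=0
i=2: fresh scan; Z[2]=0
i=3: fresh scan; Z[3]=1 extend→box=[3,4)
i=4: fresh scan; Z[4]=4 extend→box=[4,8)
i=5: min(r-i=3, Z[1]=0)=0; Z[5]=0
i=6: min(r-i=2, Z[2]=0)=0; Z[6]=0
i=7: min(r-i=1, Z[3]=1)=1; Z[7]=1
i=8: fresh scan; Z[8]=0
i=9: fresh scan; Z[9]=0
i=10: fresh scan; Z[10]=1 extend→box=[10,11)
i=11: fresh scan; Z[11]=2 extend→box=[11,13)
i=12: min(r-i=1, Z[1]=0)=0; Z[12]=0
i=13: fresh scan; Z[13]=1 extend→box=[13,14)
i=14: fresh scan; Z[14]=0
i=15: fresh scan; Z[15]=0
i=16: fresh scan; Z[16]=0
i=17: fresh scan; Z[17]=0
i=18: fresh scan; Z[18]=0
i=19: fresh scan; Z[19]=0
i=20: fresh scan; Z[20]=1 extend→box=[20,21)
i=21: fresh scan; Z[21]=0
i=22: fresh scan; Z[22]=0
i=23: fresh scan; Z[23]=0
i=24: fresh scan; Z[24]=0
i=25: fresh scan; Z[25]=0
i=26: fresh scan; Z[26]=4 extend→box=[26,30)
i=27: min(r-i=3, Z[1]=0)=0; Z[27]=0
i=28: min(r-i=2, Z[2]=0)=0; Z[28]=0
i=29: min(r-i=1, Z[3]=1)=1; Z[29]=1
i=30: fresh scan; Z[30]=0
i=31: fresh scan; Z[31]=0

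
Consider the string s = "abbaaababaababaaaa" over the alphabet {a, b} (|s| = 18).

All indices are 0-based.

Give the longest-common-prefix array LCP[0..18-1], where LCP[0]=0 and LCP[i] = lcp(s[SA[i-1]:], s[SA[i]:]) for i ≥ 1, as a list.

[0, 1, 2, 3, 3, 2, 7, 1, 4, 3, 6, 2, 0, 4, 3, 2, 5, 1]

rank→(start, suffix):
  0 → (17, 'a')
  1 → (16, 'aa')
  2 → (15, 'aaa')
  3 → (14, 'aaaa')
  4 → (3, 'aaababaababaaaa')
  5 → (9, 'aababaaaa')
  6 → (4, 'aababaababaaaa')
  7 → (12, 'abaaaa')
  8 → (7, 'abaababaaaa')
  9 → (10, 'ababaaaa')
  10 → (5, 'ababaababaaaa')
  11 → (0, 'abbaaababaababaaaa')
  12 → (13, 'baaaa')
  13 → (2, 'baaababaababaaaa')
  14 → (8, 'baababaaaa')
  15 → (11, 'babaaaa')
  16 → (6, 'babaababaaaa')
  17 → (1, 'bbaaababaababaaaa')

SA = [17, 16, 15, 14, 3, 9, 4, 12, 7, 10, 5, 0, 13, 2, 8, 11, 6, 1]
rank  pair      lcp
   1  s[17:],s[16:]  1  'a'
   2  s[16:],s[15:]  2  'aa'
   3  s[15:],s[14:]  3  'aaa'
   4  s[14:],s[3:]  3  'aaa'
   5  s[3:],s[9:]  2  'aa'
   6  s[9:],s[4:]  7  'aababaa'
   7  s[4:],s[12:]  1  'a'
   8  s[12:],s[7:]  4  'abaa'
   9  s[7:],s[10:]  3  'aba'
  10  s[10:],s[5:]  6  'ababaa'
  11  s[5:],s[0:]  2  'ab'
  12  s[0:],s[13:]  0  ''
  13  s[13:],s[2:]  4  'baaa'
  14  s[2:],s[8:]  3  'baa'
  15  s[8:],s[11:]  2  'ba'
  16  s[11:],s[6:]  5  'babaa'
  17  s[6:],s[1:]  1  'b'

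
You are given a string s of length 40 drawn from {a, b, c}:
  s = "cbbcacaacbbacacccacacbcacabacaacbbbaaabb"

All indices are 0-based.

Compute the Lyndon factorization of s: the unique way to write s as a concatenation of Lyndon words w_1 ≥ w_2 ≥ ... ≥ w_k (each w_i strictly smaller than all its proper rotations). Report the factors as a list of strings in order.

emit factor 1: 'c' (i=0, period=1)
emit factor 2: 'bbc' (i=1, period=3)
emit factor 3: 'ac' (i=4, period=2)
emit factor 4: 'aacbbacacccacacbcacabacaacbbb' (i=6, period=29)
emit factor 5: 'aaabb' (i=35, period=5)

["c", "bbc", "ac", "aacbbacacccacacbcacabacaacbbb", "aaabb"]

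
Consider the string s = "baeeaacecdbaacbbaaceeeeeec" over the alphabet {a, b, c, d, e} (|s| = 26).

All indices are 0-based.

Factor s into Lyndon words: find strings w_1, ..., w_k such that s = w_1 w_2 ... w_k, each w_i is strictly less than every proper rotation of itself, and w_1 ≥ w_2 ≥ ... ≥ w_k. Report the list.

["b", "aee", "aacecdb", "aacbbaaceeeeeec"]

emit factor 1: 'b' (i=0, period=1)
emit factor 2: 'aee' (i=1, period=3)
emit factor 3: 'aacecdb' (i=4, period=7)
emit factor 4: 'aacbbaaceeeeeec' (i=11, period=15)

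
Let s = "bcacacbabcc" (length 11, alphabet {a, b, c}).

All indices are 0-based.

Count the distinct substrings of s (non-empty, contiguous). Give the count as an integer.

rank | idx | suffix
   0 |   7 | abcc
   1 |   2 | acacbabcc
   2 |   4 | acbabcc
   3 |   6 | babcc
   4 |   0 | bcacacbabcc
   5 |   8 | bcc
   6 |  10 | c
   7 |   1 | cacacbabcc
   8 |   3 | cacbabcc
   9 |   5 | cbabcc
  10 |   9 | cc

SA = [7, 2, 4, 6, 0, 8, 10, 1, 3, 5, 9]
rank  pair      lcp
   1  s[7:],s[2:]  1  'a'
   2  s[2:],s[4:]  2  'ac'
   3  s[4:],s[6:]  0  ''
   4  s[6:],s[0:]  1  'b'
   5  s[0:],s[8:]  2  'bc'
   6  s[8:],s[10:]  0  ''
   7  s[10:],s[1:]  1  'c'
   8  s[1:],s[3:]  3  'cac'
   9  s[3:],s[5:]  1  'c'
  10  s[5:],s[9:]  1  'c'

n(n+1)/2 = 11·12/2 = 66
Σ LCP = 0 + 1 + 2 + 0 + 1 + 2 + 0 + 1 + 3 + 1 + 1 = 12
distinct = 66 − 12 = 54

54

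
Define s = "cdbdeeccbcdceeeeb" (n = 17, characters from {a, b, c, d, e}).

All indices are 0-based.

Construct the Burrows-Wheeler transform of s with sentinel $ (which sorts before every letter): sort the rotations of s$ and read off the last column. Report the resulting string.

rank  rotation            last
    0  $cdbdeeccbcdceeeeb  b
    1  b$cdbdeeccbcdceeee  e
    2  bcdceeeeb$cdbdeecc  c
    3  bdeeccbcdceeeeb$cd  d
    4  cbcdceeeeb$cdbdeec  c
    5  ccbcdceeeeb$cdbdee  e
    6  cdbdeeccbcdceeeeb$  $
    7  cdceeeeb$cdbdeeccb  b
    8  ceeeeb$cdbdeeccbcd  d
    9  dbdeeccbcdceeeeb$c  c
   10  dceeeeb$cdbdeeccbc  c
   11  deeccbcdceeeeb$cdb  b
   12  eb$cdbdeeccbcdceee  e
   13  eccbcdceeeeb$cdbde  e
   14  eeb$cdbdeeccbcdcee  e
   15  eeccbcdceeeeb$cdbd  d
   16  eeeb$cdbdeeccbcdce  e
   17  eeeeb$cdbdeeccbcdc  c

becdce$bdccbeeedec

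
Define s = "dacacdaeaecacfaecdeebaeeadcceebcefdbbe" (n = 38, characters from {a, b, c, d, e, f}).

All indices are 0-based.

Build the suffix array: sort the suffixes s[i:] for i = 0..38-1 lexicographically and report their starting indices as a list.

rank | idx | suffix
   0 |   1 | acacdaeaecacfaecdeebaeeadcceebcefdbbe
   1 |   3 | acdaeaecacfaecdeebaeeadcceebcefdbbe
   2 |  11 | acfaecdeebaeeadcceebcefdbbe
   3 |  24 | adcceebcefdbbe
   4 |   6 | aeaecacfaecdeebaeeadcceebcefdbbe
   5 |   8 | aecacfaecdeebaeeadcceebcefdbbe
   6 |  14 | aecdeebaeeadcceebcefdbbe
   7 |  21 | aeeadcceebcefdbbe
   8 |  20 | baeeadcceebcefdbbe
   9 |  35 | bbe
  10 |  30 | bcefdbbe
  11 |  36 | be
  12 |   2 | cacdaeaecacfaecdeebaeeadcceebcefdbbe
  13 |  10 | cacfaecdeebaeeadcceebcefdbbe
  14 |  26 | cceebcefdbbe
  15 |   4 | cdaeaecacfaecdeebaeeadcceebcefdbbe
  16 |  16 | cdeebaeeadcceebcefdbbe
  17 |  27 | ceebcefdbbe
  18 |  31 | cefdbbe
  19 |  12 | cfaecdeebaeeadcceebcefdbbe
  20 |   0 | dacacdaeaecacfaecdeebaeeadcceebcefdbbe
  21 |   5 | daeaecacfaecdeebaeeadcceebcefdbbe
  22 |  34 | dbbe
  23 |  25 | dcceebcefdbbe
  24 |  17 | deebaeeadcceebcefdbbe
  25 |  37 | e
  26 |  23 | eadcceebcefdbbe
  27 |   7 | eaecacfaecdeebaeeadcceebcefdbbe
  28 |  19 | ebaeeadcceebcefdbbe
  29 |  29 | ebcefdbbe
  30 |   9 | ecacfaecdeebaeeadcceebcefdbbe
  31 |  15 | ecdeebaeeadcceebcefdbbe
  32 |  22 | eeadcceebcefdbbe
  33 |  18 | eebaeeadcceebcefdbbe
  34 |  28 | eebcefdbbe
  35 |  32 | efdbbe
  36 |  13 | faecdeebaeeadcceebcefdbbe
  37 |  33 | fdbbe

[1, 3, 11, 24, 6, 8, 14, 21, 20, 35, 30, 36, 2, 10, 26, 4, 16, 27, 31, 12, 0, 5, 34, 25, 17, 37, 23, 7, 19, 29, 9, 15, 22, 18, 28, 32, 13, 33]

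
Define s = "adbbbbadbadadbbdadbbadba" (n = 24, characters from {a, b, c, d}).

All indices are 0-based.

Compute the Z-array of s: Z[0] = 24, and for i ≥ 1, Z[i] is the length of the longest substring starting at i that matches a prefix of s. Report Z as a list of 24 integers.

Z[0]=24
i=1: fresh scan; Z[1]=0
i=2: fresh scan; Z[2]=0
i=3: fresh scan; Z[3]=0
i=4: fresh scan; Z[4]=0
i=5: fresh scan; Z[5]=0
i=6: fresh scan; Z[6]=3 grow→box=[6,9)
i=7: min(r-i=2, Z[1]=0)=0; Z[7]=0
i=8: min(r-i=1, Z[2]=0)=0; Z[8]=0
i=9: fresh scan; Z[9]=2 grow→box=[9,11)
i=10: min(r-i=1, Z[1]=0)=0; Z[10]=0
i=11: fresh scan; Z[11]=4 grow→box=[11,15)
i=12: min(r-i=3, Z[1]=0)=0; Z[12]=0
i=13: min(r-i=2, Z[2]=0)=0; Z[13]=0
i=14: min(r-i=1, Z[3]=0)=0; Z[14]=0
i=15: fresh scan; Z[15]=0
i=16: fresh scan; Z[16]=4 grow→box=[16,20)
i=17: min(r-i=3, Z[1]=0)=0; Z[17]=0
i=18: min(r-i=2, Z[2]=0)=0; Z[18]=0
i=19: min(r-i=1, Z[3]=0)=0; Z[19]=0
i=20: fresh scan; Z[20]=3 grow→box=[20,23)
i=21: min(r-i=2, Z[1]=0)=0; Z[21]=0
i=22: min(r-i=1, Z[2]=0)=0; Z[22]=0
i=23: fresh scan; Z[23]=1 grow→box=[23,24)

[24, 0, 0, 0, 0, 0, 3, 0, 0, 2, 0, 4, 0, 0, 0, 0, 4, 0, 0, 0, 3, 0, 0, 1]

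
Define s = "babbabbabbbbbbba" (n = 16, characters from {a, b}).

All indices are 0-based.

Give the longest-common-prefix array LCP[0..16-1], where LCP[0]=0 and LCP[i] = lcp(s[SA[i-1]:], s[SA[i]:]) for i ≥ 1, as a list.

rank | idx | suffix
   0 |  15 | a
   1 |   1 | abbabbabbbbbbba
   2 |   4 | abbabbbbbbba
   3 |   7 | abbbbbbba
   4 |  14 | ba
   5 |   0 | babbabbabbbbbbba
   6 |   3 | babbabbbbbbba
   7 |   6 | babbbbbbba
   8 |  13 | bba
   9 |   2 | bbabbabbbbbbba
  10 |   5 | bbabbbbbbba
  11 |  12 | bbba
  12 |  11 | bbbba
  13 |  10 | bbbbba
  14 |   9 | bbbbbba
  15 |   8 | bbbbbbba

SA = [15, 1, 4, 7, 14, 0, 3, 6, 13, 2, 5, 12, 11, 10, 9, 8]
i: (SA[i-1],SA[i]) lcp shared
  1: (15,1) 1 'a'
  2: (1,4) 6 'abbabb'
  3: (4,7) 3 'abb'
  4: (7,14) 0 ''
  5: (14,0) 2 'ba'
  6: (0,3) 7 'babbabb'
  7: (3,6) 4 'babb'
  8: (6,13) 1 'b'
  9: (13,2) 3 'bba'
  10: (2,5) 5 'bbabb'
  11: (5,12) 2 'bb'
  12: (12,11) 3 'bbb'
  13: (11,10) 4 'bbbb'
  14: (10,9) 5 'bbbbb'
  15: (9,8) 6 'bbbbbb'

[0, 1, 6, 3, 0, 2, 7, 4, 1, 3, 5, 2, 3, 4, 5, 6]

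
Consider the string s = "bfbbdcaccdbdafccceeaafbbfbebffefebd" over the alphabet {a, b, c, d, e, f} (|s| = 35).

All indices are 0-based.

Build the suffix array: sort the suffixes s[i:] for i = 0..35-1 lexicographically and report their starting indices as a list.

[19, 6, 20, 12, 2, 22, 33, 10, 3, 25, 0, 23, 27, 5, 14, 7, 15, 8, 16, 34, 11, 9, 4, 18, 32, 26, 17, 30, 1, 21, 24, 13, 31, 29, 28]

rank | idx | suffix
   0 |  19 | aafbbfbebffefebd
   1 |   6 | accdbdafccceeaafbbfbebffefebd
   2 |  20 | afbbfbebffefebd
   3 |  12 | afccceeaafbbfbebffefebd
   4 |   2 | bbdcaccdbdafccceeaafbbfbebffefebd
   5 |  22 | bbfbebffefebd
   6 |  33 | bd
   7 |  10 | bdafccceeaafbbfbebffefebd
   8 |   3 | bdcaccdbdafccceeaafbbfbebffefebd
   9 |  25 | bebffefebd
  10 |   0 | bfbbdcaccdbdafccceeaafbbfbebffefebd
  11 |  23 | bfbebffefebd
  12 |  27 | bffefebd
  13 |   5 | caccdbdafccceeaafbbfbebffefebd
  14 |  14 | ccceeaafbbfbebffefebd
  15 |   7 | ccdbdafccceeaafbbfbebffefebd
  16 |  15 | cceeaafbbfbebffefebd
  17 |   8 | cdbdafccceeaafbbfbebffefebd
  18 |  16 | ceeaafbbfbebffefebd
  19 |  34 | d
  20 |  11 | dafccceeaafbbfbebffefebd
  21 |   9 | dbdafccceeaafbbfbebffefebd
  22 |   4 | dcaccdbdafccceeaafbbfbebffefebd
  23 |  18 | eaafbbfbebffefebd
  24 |  32 | ebd
  25 |  26 | ebffefebd
  26 |  17 | eeaafbbfbebffefebd
  27 |  30 | efebd
  28 |   1 | fbbdcaccdbdafccceeaafbbfbebffefebd
  29 |  21 | fbbfbebffefebd
  30 |  24 | fbebffefebd
  31 |  13 | fccceeaafbbfbebffefebd
  32 |  31 | febd
  33 |  29 | fefebd
  34 |  28 | ffefebd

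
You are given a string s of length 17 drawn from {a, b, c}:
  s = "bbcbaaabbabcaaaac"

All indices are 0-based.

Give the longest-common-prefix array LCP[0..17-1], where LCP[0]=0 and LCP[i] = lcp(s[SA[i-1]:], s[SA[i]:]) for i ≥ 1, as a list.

[0, 3, 3, 2, 2, 1, 2, 1, 0, 2, 1, 2, 1, 2, 0, 1, 1]

rank→(start, suffix):
  0 → (12, 'aaaac')
  1 → (4, 'aaabbabcaaaac')
  2 → (13, 'aaac')
  3 → (5, 'aabbabcaaaac')
  4 → (14, 'aac')
  5 → (6, 'abbabcaaaac')
  6 → (9, 'abcaaaac')
  7 → (15, 'ac')
  8 → (3, 'baaabbabcaaaac')
  9 → (8, 'babcaaaac')
  10 → (7, 'bbabcaaaac')
  11 → (0, 'bbcbaaabbabcaaaac')
  12 → (10, 'bcaaaac')
  13 → (1, 'bcbaaabbabcaaaac')
  14 → (16, 'c')
  15 → (11, 'caaaac')
  16 → (2, 'cbaaabbabcaaaac')

SA = [12, 4, 13, 5, 14, 6, 9, 15, 3, 8, 7, 0, 10, 1, 16, 11, 2]
rank  pair      lcp
   1  s[12:],s[4:]  3  'aaa'
   2  s[4:],s[13:]  3  'aaa'
   3  s[13:],s[5:]  2  'aa'
   4  s[5:],s[14:]  2  'aa'
   5  s[14:],s[6:]  1  'a'
   6  s[6:],s[9:]  2  'ab'
   7  s[9:],s[15:]  1  'a'
   8  s[15:],s[3:]  0  ''
   9  s[3:],s[8:]  2  'ba'
  10  s[8:],s[7:]  1  'b'
  11  s[7:],s[0:]  2  'bb'
  12  s[0:],s[10:]  1  'b'
  13  s[10:],s[1:]  2  'bc'
  14  s[1:],s[16:]  0  ''
  15  s[16:],s[11:]  1  'c'
  16  s[11:],s[2:]  1  'c'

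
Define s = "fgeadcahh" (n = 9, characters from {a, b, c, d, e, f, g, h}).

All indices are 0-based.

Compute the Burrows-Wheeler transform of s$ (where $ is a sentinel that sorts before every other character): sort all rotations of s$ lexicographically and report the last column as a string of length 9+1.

rank  rotation    last
    0  $fgeadcahh  h
    1  adcahh$fge  e
    2  ahh$fgeadc  c
    3  cahh$fgead  d
    4  dcahh$fgea  a
    5  eadcahh$fg  g
    6  fgeadcahh$  $
    7  geadcahh$f  f
    8  h$fgeadcah  h
    9  hh$fgeadca  a

hecdag$fha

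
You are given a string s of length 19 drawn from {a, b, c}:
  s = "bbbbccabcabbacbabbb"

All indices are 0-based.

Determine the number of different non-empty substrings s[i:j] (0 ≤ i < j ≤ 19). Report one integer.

160

rank | idx | suffix
   0 |   9 | abbacbabbb
   1 |  15 | abbb
   2 |   6 | abcabbacbabbb
   3 |  12 | acbabbb
   4 |  18 | b
   5 |  14 | babbb
   6 |  11 | bacbabbb
   7 |  17 | bb
   8 |  10 | bbacbabbb
   9 |  16 | bbb
  10 |   0 | bbbbccabcabbacbabbb
  11 |   1 | bbbccabcabbacbabbb
  12 |   2 | bbccabcabbacbabbb
  13 |   7 | bcabbacbabbb
  14 |   3 | bccabcabbacbabbb
  15 |   8 | cabbacbabbb
  16 |   5 | cabcabbacbabbb
  17 |  13 | cbabbb
  18 |   4 | ccabcabbacbabbb

SA = [9, 15, 6, 12, 18, 14, 11, 17, 10, 16, 0, 1, 2, 7, 3, 8, 5, 13, 4]
[i] adj suffixes → lcp
  [1] 9/15 → 3 ('abb')
  [2] 15/6 → 2 ('ab')
  [3] 6/12 → 1 ('a')
  [4] 12/18 → 0 ('')
  [5] 18/14 → 1 ('b')
  [6] 14/11 → 2 ('ba')
  [7] 11/17 → 1 ('b')
  [8] 17/10 → 2 ('bb')
  [9] 10/16 → 2 ('bb')
  [10] 16/0 → 3 ('bbb')
  [11] 0/1 → 3 ('bbb')
  [12] 1/2 → 2 ('bb')
  [13] 2/7 → 1 ('b')
  [14] 7/3 → 2 ('bc')
  [15] 3/8 → 0 ('')
  [16] 8/5 → 3 ('cab')
  [17] 5/13 → 1 ('c')
  [18] 13/4 → 1 ('c')

n(n+1)/2 = 19·20/2 = 190
Σ LCP = 0 + 3 + 2 + 1 + 0 + 1 + 2 + 1 + 2 + 2 + 3 + 3 + 2 + 1 + 2 + 0 + 3 + 1 + 1 = 30
distinct = 190 − 30 = 160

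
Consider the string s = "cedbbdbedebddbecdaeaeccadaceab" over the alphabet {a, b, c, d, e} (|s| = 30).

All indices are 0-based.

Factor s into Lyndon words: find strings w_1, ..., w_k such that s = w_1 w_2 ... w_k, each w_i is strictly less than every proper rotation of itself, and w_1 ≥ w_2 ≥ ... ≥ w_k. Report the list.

["ced", "bbdbedebddbecd", "aeaecc", "ad", "ace", "ab"]

emit factor 1: 'ced' (i=0, period=3)
emit factor 2: 'bbdbedebddbecd' (i=3, period=14)
emit factor 3: 'aeaecc' (i=17, period=6)
emit factor 4: 'ad' (i=23, period=2)
emit factor 5: 'ace' (i=25, period=3)
emit factor 6: 'ab' (i=28, period=2)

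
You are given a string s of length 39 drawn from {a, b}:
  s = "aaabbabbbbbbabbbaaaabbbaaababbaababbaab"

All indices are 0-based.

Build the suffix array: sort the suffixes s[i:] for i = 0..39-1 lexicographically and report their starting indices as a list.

rank | idx | suffix
   0 |  16 | aaaabbbaaababbaababbaab
   1 |  23 | aaababbaababbaab
   2 |   0 | aaabbabbbbbbabbbaaaabbbaaababbaababbaab
   3 |  17 | aaabbbaaababbaababbaab
   4 |  36 | aab
   5 |  30 | aababbaab
   6 |  24 | aababbaababbaab
   7 |   1 | aabbabbbbbbabbbaaaabbbaaababbaababbaab
   8 |  18 | aabbbaaababbaababbaab
   9 |  37 | ab
  10 |  31 | ababbaab
  11 |  25 | ababbaababbaab
  12 |  33 | abbaab
  13 |  27 | abbaababbaab
  14 |   2 | abbabbbbbbabbbaaaabbbaaababbaababbaab
  15 |  12 | abbbaaaabbbaaababbaababbaab
  16 |  19 | abbbaaababbaababbaab
  17 |   5 | abbbbbbabbbaaaabbbaaababbaababbaab
  18 |  38 | b
  19 |  15 | baaaabbbaaababbaababbaab
  20 |  22 | baaababbaababbaab
  21 |  35 | baab
  22 |  29 | baababbaab
  23 |  32 | babbaab
  24 |  26 | babbaababbaab
  25 |  11 | babbbaaaabbbaaababbaababbaab
  26 |   4 | babbbbbbabbbaaaabbbaaababbaababbaab
  27 |  14 | bbaaaabbbaaababbaababbaab
  28 |  21 | bbaaababbaababbaab
  29 |  34 | bbaab
  30 |  28 | bbaababbaab
  31 |  10 | bbabbbaaaabbbaaababbaababbaab
  32 |   3 | bbabbbbbbabbbaaaabbbaaababbaababbaab
  33 |  13 | bbbaaaabbbaaababbaababbaab
  34 |  20 | bbbaaababbaababbaab
  35 |   9 | bbbabbbaaaabbbaaababbaababbaab
  36 |   8 | bbbbabbbaaaabbbaaababbaababbaab
  37 |   7 | bbbbbabbbaaaabbbaaababbaababbaab
  38 |   6 | bbbbbbabbbaaaabbbaaababbaababbaab

[16, 23, 0, 17, 36, 30, 24, 1, 18, 37, 31, 25, 33, 27, 2, 12, 19, 5, 38, 15, 22, 35, 29, 32, 26, 11, 4, 14, 21, 34, 28, 10, 3, 13, 20, 9, 8, 7, 6]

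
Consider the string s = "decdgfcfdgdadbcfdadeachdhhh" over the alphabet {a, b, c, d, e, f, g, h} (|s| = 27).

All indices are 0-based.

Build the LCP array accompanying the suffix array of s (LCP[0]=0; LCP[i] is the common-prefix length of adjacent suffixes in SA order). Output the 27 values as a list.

[0, 1, 2, 0, 0, 1, 3, 1, 0, 3, 1, 1, 2, 1, 2, 1, 0, 1, 0, 1, 2, 0, 1, 0, 1, 1, 2]

sorted suffixes:
  #0 SA[0]=20  'achdhhh'
  #1 SA[1]=11  'adbcfdadeachdhhh'
  #2 SA[2]=17  'adeachdhhh'
  #3 SA[3]=13  'bcfdadeachdhhh'
  #4 SA[4]=2  'cdgfcfdgdadbcfdadeachdhhh'
  #5 SA[5]=14  'cfdadeachdhhh'
  #6 SA[6]=6  'cfdgdadbcfdadeachdhhh'
  #7 SA[7]=21  'chdhhh'
  #8 SA[8]=10  'dadbcfdadeachdhhh'
  #9 SA[9]=16  'dadeachdhhh'
  #10 SA[10]=12  'dbcfdadeachdhhh'
  #11 SA[11]=18  'deachdhhh'
  #12 SA[12]=0  'decdgfcfdgdadbcfdadeachdhhh'
  #13 SA[13]=8  'dgdadbcfdadeachdhhh'
  #14 SA[14]=3  'dgfcfdgdadbcfdadeachdhhh'
  #15 SA[15]=23  'dhhh'
  #16 SA[16]=19  'eachdhhh'
  #17 SA[17]=1  'ecdgfcfdgdadbcfdadeachdhhh'
  #18 SA[18]=5  'fcfdgdadbcfdadeachdhhh'
  #19 SA[19]=15  'fdadeachdhhh'
  #20 SA[20]=7  'fdgdadbcfdadeachdhhh'
  #21 SA[21]=9  'gdadbcfdadeachdhhh'
  #22 SA[22]=4  'gfcfdgdadbcfdadeachdhhh'
  #23 SA[23]=26  'h'
  #24 SA[24]=22  'hdhhh'
  #25 SA[25]=25  'hh'
  #26 SA[26]=24  'hhh'

SA = [20, 11, 17, 13, 2, 14, 6, 21, 10, 16, 12, 18, 0, 8, 3, 23, 19, 1, 5, 15, 7, 9, 4, 26, 22, 25, 24]
rank  pair      lcp
   1  s[20:],s[11:]  1  'a'
   2  s[11:],s[17:]  2  'ad'
   3  s[17:],s[13:]  0  ''
   4  s[13:],s[2:]  0  ''
   5  s[2:],s[14:]  1  'c'
   6  s[14:],s[6:]  3  'cfd'
   7  s[6:],s[21:]  1  'c'
   8  s[21:],s[10:]  0  ''
   9  s[10:],s[16:]  3  'dad'
  10  s[16:],s[12:]  1  'd'
  11  s[12:],s[18:]  1  'd'
  12  s[18:],s[0:]  2  'de'
  13  s[0:],s[8:]  1  'd'
  14  s[8:],s[3:]  2  'dg'
  15  s[3:],s[23:]  1  'd'
  16  s[23:],s[19:]  0  ''
  17  s[19:],s[1:]  1  'e'
  18  s[1:],s[5:]  0  ''
  19  s[5:],s[15:]  1  'f'
  20  s[15:],s[7:]  2  'fd'
  21  s[7:],s[9:]  0  ''
  22  s[9:],s[4:]  1  'g'
  23  s[4:],s[26:]  0  ''
  24  s[26:],s[22:]  1  'h'
  25  s[22:],s[25:]  1  'h'
  26  s[25:],s[24:]  2  'hh'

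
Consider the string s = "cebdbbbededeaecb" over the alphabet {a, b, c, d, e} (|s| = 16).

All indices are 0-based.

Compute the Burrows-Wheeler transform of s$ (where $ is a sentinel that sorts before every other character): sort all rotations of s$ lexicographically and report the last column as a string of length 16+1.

rank  rotation           last
    0  $cebdbbbededeaecb  b
    1  aecb$cebdbbbedede  e
    2  b$cebdbbbededeaec  c
    3  bbbededeaecb$cebd  d
    4  bbededeaecb$cebdb  b
    5  bdbbbededeaecb$ce  e
    6  bededeaecb$cebdbb  b
    7  cb$cebdbbbededeae  e
    8  cebdbbbededeaecb$  $
    9  dbbbededeaecb$ceb  b
   10  deaecb$cebdbbbede  e
   11  dedeaecb$cebdbbbe  e
   12  eaecb$cebdbbbeded  d
   13  ebdbbbededeaecb$c  c
   14  ecb$cebdbbbededea  a
   15  edeaecb$cebdbbbed  d
   16  ededeaecb$cebdbbb  b

becdbebe$beedcadb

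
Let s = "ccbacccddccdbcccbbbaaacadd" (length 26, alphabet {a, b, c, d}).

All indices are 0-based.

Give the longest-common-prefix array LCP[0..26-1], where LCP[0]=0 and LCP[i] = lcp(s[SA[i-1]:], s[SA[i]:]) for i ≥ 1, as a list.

rank→(start, suffix):
  0 → (19, 'aaacadd')
  1 → (20, 'aacadd')
  2 → (21, 'acadd')
  3 → (3, 'acccddccdbcccbbbaaacadd')
  4 → (23, 'add')
  5 → (18, 'baaacadd')
  6 → (2, 'bacccddccdbcccbbbaaacadd')
  7 → (17, 'bbaaacadd')
  8 → (16, 'bbbaaacadd')
  9 → (12, 'bcccbbbaaacadd')
  10 → (22, 'cadd')
  11 → (1, 'cbacccddccdbcccbbbaaacadd')
  12 → (15, 'cbbbaaacadd')
  13 → (0, 'ccbacccddccdbcccbbbaaacadd')
  14 → (14, 'ccbbbaaacadd')
  15 → (13, 'cccbbbaaacadd')
  16 → (4, 'cccddccdbcccbbbaaacadd')
  17 → (9, 'ccdbcccbbbaaacadd')
  18 → (5, 'ccddccdbcccbbbaaacadd')
  19 → (10, 'cdbcccbbbaaacadd')
  20 → (6, 'cddccdbcccbbbaaacadd')
  21 → (25, 'd')
  22 → (11, 'dbcccbbbaaacadd')
  23 → (8, 'dccdbcccbbbaaacadd')
  24 → (24, 'dd')
  25 → (7, 'ddccdbcccbbbaaacadd')

SA = [19, 20, 21, 3, 23, 18, 2, 17, 16, 12, 22, 1, 15, 0, 14, 13, 4, 9, 5, 10, 6, 25, 11, 8, 24, 7]
rank  pair      lcp
   1  s[19:],s[20:]  2  'aa'
   2  s[20:],s[21:]  1  'a'
   3  s[21:],s[3:]  2  'ac'
   4  s[3:],s[23:]  1  'a'
   5  s[23:],s[18:]  0  ''
   6  s[18:],s[2:]  2  'ba'
   7  s[2:],s[17:]  1  'b'
   8  s[17:],s[16:]  2  'bb'
   9  s[16:],s[12:]  1  'b'
  10  s[12:],s[22:]  0  ''
  11  s[22:],s[1:]  1  'c'
  12  s[1:],s[15:]  2  'cb'
  13  s[15:],s[0:]  1  'c'
  14  s[0:],s[14:]  3  'ccb'
  15  s[14:],s[13:]  2  'cc'
  16  s[13:],s[4:]  3  'ccc'
  17  s[4:],s[9:]  2  'cc'
  18  s[9:],s[5:]  3  'ccd'
  19  s[5:],s[10:]  1  'c'
  20  s[10:],s[6:]  2  'cd'
  21  s[6:],s[25:]  0  ''
  22  s[25:],s[11:]  1  'd'
  23  s[11:],s[8:]  1  'd'
  24  s[8:],s[24:]  1  'd'
  25  s[24:],s[7:]  2  'dd'

[0, 2, 1, 2, 1, 0, 2, 1, 2, 1, 0, 1, 2, 1, 3, 2, 3, 2, 3, 1, 2, 0, 1, 1, 1, 2]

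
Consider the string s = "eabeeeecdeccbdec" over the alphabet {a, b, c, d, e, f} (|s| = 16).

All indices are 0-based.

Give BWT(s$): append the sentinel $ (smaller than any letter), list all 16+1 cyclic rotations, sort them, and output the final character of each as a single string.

rank  rotation           last
    0  $eabeeeecdeccbdec  c
    1  abeeeecdeccbdec$e  e
    2  bdec$eabeeeecdecc  c
    3  beeeecdeccbdec$ea  a
    4  c$eabeeeecdeccbde  e
    5  cbdec$eabeeeecdec  c
    6  ccbdec$eabeeeecde  e
    7  cdeccbdec$eabeeee  e
    8  dec$eabeeeecdeccb  b
    9  deccbdec$eabeeeec  c
   10  eabeeeecdeccbdec$  $
   11  ec$eabeeeecdeccbd  d
   12  eccbdec$eabeeeecd  d
   13  ecdeccbdec$eabeee  e
   14  eecdeccbdec$eabee  e
   15  eeecdeccbdec$eabe  e
   16  eeeecdeccbdec$eab  b

cecaeceebc$ddeeeb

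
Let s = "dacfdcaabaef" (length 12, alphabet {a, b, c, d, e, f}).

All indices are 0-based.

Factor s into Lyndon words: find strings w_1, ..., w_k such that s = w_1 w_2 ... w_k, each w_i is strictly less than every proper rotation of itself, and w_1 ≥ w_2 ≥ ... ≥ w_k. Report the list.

emit factor 1: 'd' (i=0, period=1)
emit factor 2: 'acfdc' (i=1, period=5)
emit factor 3: 'aabaef' (i=6, period=6)

["d", "acfdc", "aabaef"]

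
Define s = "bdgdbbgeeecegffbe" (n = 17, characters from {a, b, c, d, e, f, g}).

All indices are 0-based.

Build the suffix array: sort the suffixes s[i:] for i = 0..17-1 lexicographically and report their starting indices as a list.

rank→(start, suffix):
  0 → (4, 'bbgeeecegffbe')
  1 → (0, 'bdgdbbgeeecegffbe')
  2 → (15, 'be')
  3 → (5, 'bgeeecegffbe')
  4 → (10, 'cegffbe')
  5 → (3, 'dbbgeeecegffbe')
  6 → (1, 'dgdbbgeeecegffbe')
  7 → (16, 'e')
  8 → (9, 'ecegffbe')
  9 → (8, 'eecegffbe')
  10 → (7, 'eeecegffbe')
  11 → (11, 'egffbe')
  12 → (14, 'fbe')
  13 → (13, 'ffbe')
  14 → (2, 'gdbbgeeecegffbe')
  15 → (6, 'geeecegffbe')
  16 → (12, 'gffbe')

[4, 0, 15, 5, 10, 3, 1, 16, 9, 8, 7, 11, 14, 13, 2, 6, 12]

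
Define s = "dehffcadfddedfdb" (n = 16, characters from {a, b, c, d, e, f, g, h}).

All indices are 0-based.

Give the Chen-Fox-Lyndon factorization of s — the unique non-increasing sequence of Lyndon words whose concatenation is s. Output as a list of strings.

emit factor 1: 'dehff' (i=0, period=5)
emit factor 2: 'c' (i=5, period=1)
emit factor 3: 'adfddedfdb' (i=6, period=10)

["dehff", "c", "adfddedfdb"]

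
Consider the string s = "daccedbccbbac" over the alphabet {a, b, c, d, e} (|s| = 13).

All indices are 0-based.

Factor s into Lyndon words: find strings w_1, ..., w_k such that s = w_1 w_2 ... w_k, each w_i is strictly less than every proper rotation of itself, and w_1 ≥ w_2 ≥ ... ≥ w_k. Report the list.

emit factor 1: 'd' (i=0, period=1)
emit factor 2: 'accedbccbb' (i=1, period=10)
emit factor 3: 'ac' (i=11, period=2)

["d", "accedbccbb", "ac"]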